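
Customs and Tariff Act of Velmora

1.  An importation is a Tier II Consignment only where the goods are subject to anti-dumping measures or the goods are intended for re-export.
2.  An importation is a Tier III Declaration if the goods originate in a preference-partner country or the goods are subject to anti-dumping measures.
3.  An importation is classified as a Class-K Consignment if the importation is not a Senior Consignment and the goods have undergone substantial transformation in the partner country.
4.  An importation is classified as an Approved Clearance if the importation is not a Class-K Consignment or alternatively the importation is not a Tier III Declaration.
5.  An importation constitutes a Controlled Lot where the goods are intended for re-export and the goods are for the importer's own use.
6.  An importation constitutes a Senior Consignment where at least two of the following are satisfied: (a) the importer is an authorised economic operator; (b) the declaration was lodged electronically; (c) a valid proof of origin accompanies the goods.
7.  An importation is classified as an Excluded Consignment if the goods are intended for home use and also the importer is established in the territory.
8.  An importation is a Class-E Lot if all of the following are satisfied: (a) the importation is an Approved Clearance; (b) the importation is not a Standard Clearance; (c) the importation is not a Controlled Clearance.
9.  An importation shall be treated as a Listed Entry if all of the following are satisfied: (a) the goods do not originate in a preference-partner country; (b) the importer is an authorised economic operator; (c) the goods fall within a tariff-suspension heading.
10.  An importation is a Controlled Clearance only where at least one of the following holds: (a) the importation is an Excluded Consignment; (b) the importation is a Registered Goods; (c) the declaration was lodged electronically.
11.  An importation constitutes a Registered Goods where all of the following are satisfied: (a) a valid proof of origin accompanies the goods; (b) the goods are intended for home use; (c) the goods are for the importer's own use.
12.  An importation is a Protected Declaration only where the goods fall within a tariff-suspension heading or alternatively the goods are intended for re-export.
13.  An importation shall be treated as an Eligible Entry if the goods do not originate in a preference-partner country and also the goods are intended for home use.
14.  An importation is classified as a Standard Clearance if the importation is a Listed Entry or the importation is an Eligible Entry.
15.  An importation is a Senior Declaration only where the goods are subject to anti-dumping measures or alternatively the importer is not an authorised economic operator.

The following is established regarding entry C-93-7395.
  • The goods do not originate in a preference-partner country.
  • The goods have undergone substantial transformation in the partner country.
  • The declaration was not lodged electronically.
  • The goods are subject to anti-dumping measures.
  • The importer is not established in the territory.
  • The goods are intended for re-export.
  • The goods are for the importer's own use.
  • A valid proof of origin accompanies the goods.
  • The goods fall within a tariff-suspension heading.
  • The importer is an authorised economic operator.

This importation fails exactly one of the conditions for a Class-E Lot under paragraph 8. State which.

paragraph 6 — Senior Consignment: the importer is an authorised economic operator? yes; the declaration was lodged electronically? no; a valid proof of origin accompanies the goods? yes — 2 of 3 hold (need ≥2) → satisfied.
paragraph 3 — Class-K Consignment: [not a Senior Consignment (paragraph 6)? no] AND [the goods have undergone substantial transformation in the partner country? yes] → not satisfied.
paragraph 2 — Tier III Declaration: [the goods originate in a preference-partner country? no] OR [the goods are subject to anti-dumping measures? yes] → satisfied.
paragraph 4 — Approved Clearance: [not a Class-K Consignment (paragraph 3)? yes] OR [not a Tier III Declaration (paragraph 2)? no] → satisfied.
paragraph 9 — Listed Entry: [the goods do not originate in a preference-partner country? yes] AND [the importer is an authorised economic operator? yes] AND [the goods fall within a tariff-suspension heading? yes] → satisfied.
paragraph 13 — Eligible Entry: [the goods do not originate in a preference-partner country? yes] AND [the goods are intended for home use? no] → not satisfied.
paragraph 14 — Standard Clearance: [Listed Entry (paragraph 9)? yes] OR [Eligible Entry (paragraph 13)? no] → satisfied.
paragraph 7 — Excluded Consignment: [the goods are intended for home use? no] AND [the importer is established in the territory? no] → not satisfied.
paragraph 11 — Registered Goods: [a valid proof of origin accompanies the goods? yes] AND [the goods are intended for home use? no] AND [the goods are for the importer's own use? yes] → not satisfied.
paragraph 10 — Controlled Clearance: [Excluded Consignment (paragraph 7)? no] OR [Registered Goods (paragraph 11)? no] OR [the declaration was lodged electronically? no] → not satisfied.
paragraph 8 — Class-E Lot: [Approved Clearance (paragraph 4)? yes] AND [not a Standard Clearance (paragraph 14)? no] AND [not a Controlled Clearance (paragraph 10)? yes] → not satisfied.

Standard Clearance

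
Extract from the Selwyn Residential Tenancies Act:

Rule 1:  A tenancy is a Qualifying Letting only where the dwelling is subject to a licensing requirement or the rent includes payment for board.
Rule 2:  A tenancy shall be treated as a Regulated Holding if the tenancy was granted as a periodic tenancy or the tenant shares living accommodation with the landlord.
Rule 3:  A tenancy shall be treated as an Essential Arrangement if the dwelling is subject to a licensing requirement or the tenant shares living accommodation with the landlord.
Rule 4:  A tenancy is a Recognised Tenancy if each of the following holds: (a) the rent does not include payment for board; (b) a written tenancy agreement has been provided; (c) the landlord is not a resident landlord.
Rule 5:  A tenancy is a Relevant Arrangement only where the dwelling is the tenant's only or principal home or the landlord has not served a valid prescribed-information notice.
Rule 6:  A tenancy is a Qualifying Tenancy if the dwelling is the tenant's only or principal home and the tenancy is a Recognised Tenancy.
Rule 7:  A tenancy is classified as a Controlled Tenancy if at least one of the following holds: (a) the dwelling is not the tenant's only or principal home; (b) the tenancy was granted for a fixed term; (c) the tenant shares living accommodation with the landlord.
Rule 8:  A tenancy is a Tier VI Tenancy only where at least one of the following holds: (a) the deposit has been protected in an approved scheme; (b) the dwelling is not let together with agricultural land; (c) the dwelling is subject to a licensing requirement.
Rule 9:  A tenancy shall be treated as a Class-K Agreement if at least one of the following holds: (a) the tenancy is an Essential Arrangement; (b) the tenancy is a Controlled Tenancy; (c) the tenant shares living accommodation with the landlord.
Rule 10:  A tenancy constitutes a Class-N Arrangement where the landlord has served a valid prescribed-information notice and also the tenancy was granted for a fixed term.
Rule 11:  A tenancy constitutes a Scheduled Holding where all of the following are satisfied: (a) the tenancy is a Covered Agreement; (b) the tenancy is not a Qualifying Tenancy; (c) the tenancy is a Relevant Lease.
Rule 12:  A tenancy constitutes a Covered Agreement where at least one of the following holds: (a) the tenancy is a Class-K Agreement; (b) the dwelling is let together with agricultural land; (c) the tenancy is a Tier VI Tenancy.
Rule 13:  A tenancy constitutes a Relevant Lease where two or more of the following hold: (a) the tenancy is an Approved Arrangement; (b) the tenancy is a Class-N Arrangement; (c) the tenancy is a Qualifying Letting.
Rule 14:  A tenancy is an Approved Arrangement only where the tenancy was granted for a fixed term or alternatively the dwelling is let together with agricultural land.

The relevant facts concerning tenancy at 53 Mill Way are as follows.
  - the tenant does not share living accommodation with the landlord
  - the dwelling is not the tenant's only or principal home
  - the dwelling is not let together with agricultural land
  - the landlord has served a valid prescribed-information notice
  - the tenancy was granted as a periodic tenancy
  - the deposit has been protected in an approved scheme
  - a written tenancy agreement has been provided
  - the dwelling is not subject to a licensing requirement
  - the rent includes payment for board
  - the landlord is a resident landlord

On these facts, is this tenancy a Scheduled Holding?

No

rule 3 — Essential Arrangement: [the dwelling is subject to a licensing requirement? no] OR [the tenant shares living accommodation with the landlord? no] → not satisfied.
rule 7 — Controlled Tenancy: [the dwelling is not the tenant's only or principal home? yes] OR [the tenancy was granted for a fixed term? no] OR [the tenant shares living accommodation with the landlord? no] → satisfied.
rule 9 — Class-K Agreement: [Essential Arrangement (rule 3)? no] OR [Controlled Tenancy (rule 7)? yes] OR [the tenant shares living accommodation with the landlord? no] → satisfied.
rule 8 — Tier VI Tenancy: [the deposit has been protected in an approved scheme? yes] OR [the dwelling is not let together with agricultural land? yes] OR [the dwelling is subject to a licensing requirement? no] → satisfied.
rule 12 — Covered Agreement: [Class-K Agreement (rule 9)? yes] OR [the dwelling is let together with agricultural land? no] OR [Tier VI Tenancy (rule 8)? yes] → satisfied.
rule 4 — Recognised Tenancy: [the rent does not include payment for board? no] AND [a written tenancy agreement has been provided? yes] AND [the landlord is not a resident landlord? no] → not satisfied.
rule 6 — Qualifying Tenancy: [the dwelling is the tenant's only or principal home? no] AND [Recognised Tenancy (rule 4)? no] → not satisfied.
rule 14 — Approved Arrangement: [the tenancy was granted for a fixed term? no] OR [the dwelling is let together with agricultural land? no] → not satisfied.
rule 10 — Class-N Arrangement: [the landlord has served a valid prescribed-information notice? yes] AND [the tenancy was granted for a fixed term? no] → not satisfied.
rule 1 — Qualifying Letting: [the dwelling is subject to a licensing requirement? no] OR [the rent includes payment for board? yes] → satisfied.
rule 13 — Relevant Lease: Approved Arrangement (rule 14)? no; Class-N Arrangement (rule 10)? no; Qualifying Letting (rule 1)? yes — 1 of 3 hold (need ≥2) → not satisfied.
rule 11 — Scheduled Holding: [Covered Agreement (rule 12)? yes] AND [not a Qualifying Tenancy (rule 6)? yes] AND [Relevant Lease (rule 13)? no] → not satisfied.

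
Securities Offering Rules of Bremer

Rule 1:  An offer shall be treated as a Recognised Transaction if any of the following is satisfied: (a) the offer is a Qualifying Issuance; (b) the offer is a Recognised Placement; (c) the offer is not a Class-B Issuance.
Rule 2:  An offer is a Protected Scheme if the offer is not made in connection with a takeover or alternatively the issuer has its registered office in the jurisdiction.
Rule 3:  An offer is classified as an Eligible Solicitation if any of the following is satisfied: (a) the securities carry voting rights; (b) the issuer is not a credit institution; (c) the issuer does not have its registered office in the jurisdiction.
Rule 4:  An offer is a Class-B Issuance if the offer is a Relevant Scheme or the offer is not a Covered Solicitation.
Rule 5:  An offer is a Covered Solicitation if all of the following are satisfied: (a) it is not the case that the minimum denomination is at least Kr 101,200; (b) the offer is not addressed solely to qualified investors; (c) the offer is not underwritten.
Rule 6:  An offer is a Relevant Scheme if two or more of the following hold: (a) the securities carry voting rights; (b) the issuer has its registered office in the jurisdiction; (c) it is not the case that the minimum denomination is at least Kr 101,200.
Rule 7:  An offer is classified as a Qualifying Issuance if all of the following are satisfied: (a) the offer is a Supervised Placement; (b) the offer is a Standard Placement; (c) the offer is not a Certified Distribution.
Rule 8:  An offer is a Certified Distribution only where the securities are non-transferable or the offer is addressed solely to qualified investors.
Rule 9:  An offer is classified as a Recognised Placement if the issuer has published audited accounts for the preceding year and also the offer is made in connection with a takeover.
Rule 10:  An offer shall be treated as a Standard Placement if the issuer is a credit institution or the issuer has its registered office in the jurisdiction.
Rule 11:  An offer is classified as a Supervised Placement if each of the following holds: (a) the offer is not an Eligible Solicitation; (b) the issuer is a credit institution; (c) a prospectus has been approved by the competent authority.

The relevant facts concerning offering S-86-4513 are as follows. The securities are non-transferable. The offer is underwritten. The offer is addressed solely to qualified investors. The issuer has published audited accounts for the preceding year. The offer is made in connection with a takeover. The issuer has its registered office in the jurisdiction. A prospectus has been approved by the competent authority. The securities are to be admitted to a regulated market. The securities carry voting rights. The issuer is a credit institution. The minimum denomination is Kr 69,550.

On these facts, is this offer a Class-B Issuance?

rule 6 — Relevant Scheme: the securities carry voting rights? yes; the issuer has its registered office in the jurisdiction? yes; minimum denomination: Kr 69,550 ≥ Kr 101,200? no, so negated condition yes — 3 of 3 hold (need ≥2) → satisfied.
rule 5 — Covered Solicitation: [minimum denomination: Kr 69,550 ≥ Kr 101,200? no, so negated condition yes] AND [the offer is not addressed solely to qualified investors? no] AND [the offer is not underwritten? no] → not satisfied.
rule 4 — Class-B Issuance: [Relevant Scheme (rule 6)? yes] OR [not a Covered Solicitation (rule 5)? yes] → satisfied.

Yes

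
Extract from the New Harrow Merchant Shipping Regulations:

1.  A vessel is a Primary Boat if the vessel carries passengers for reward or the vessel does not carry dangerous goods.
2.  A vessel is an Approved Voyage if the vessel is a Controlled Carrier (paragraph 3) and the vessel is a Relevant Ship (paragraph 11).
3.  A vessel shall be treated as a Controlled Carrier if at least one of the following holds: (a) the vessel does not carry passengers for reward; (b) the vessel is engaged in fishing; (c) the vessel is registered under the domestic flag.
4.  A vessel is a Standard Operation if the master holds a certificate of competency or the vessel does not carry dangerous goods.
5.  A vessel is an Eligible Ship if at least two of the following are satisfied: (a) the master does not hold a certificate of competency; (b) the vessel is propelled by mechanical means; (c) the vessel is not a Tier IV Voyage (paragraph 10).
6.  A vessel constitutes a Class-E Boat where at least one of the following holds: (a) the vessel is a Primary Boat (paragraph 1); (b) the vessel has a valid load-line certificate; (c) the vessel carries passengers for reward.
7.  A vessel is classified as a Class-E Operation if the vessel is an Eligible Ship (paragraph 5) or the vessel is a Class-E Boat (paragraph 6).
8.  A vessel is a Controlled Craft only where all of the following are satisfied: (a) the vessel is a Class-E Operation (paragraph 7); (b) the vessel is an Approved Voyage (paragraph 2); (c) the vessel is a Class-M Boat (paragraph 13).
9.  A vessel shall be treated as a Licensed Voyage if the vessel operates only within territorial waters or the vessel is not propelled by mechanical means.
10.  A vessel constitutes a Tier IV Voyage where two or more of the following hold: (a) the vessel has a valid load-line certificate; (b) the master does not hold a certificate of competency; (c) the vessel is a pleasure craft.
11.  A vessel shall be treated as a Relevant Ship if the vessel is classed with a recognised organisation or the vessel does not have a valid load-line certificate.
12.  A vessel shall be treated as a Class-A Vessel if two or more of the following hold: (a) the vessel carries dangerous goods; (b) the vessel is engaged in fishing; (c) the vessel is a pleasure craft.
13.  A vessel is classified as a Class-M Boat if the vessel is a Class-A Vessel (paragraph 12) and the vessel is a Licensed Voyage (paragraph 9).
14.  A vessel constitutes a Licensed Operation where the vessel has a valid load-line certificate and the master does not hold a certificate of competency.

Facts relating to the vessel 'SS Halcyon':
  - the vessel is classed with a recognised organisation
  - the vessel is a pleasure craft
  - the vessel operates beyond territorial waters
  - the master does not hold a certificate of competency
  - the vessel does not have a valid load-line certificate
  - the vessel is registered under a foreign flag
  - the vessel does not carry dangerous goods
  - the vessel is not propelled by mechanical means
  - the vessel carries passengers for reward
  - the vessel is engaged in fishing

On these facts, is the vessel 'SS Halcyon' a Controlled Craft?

Yes

paragraph 10 — Tier IV Voyage: the vessel has a valid load-line certificate? no; the master does not hold a certificate of competency? yes; the vessel is a pleasure craft? yes — 2 of 3 hold (need ≥2) → satisfied.
paragraph 5 — Eligible Ship: the master does not hold a certificate of competency? yes; the vessel is propelled by mechanical means? no; not a Tier IV Voyage (paragraph 10)? no — 1 of 3 hold (need ≥2) → not satisfied.
paragraph 1 — Primary Boat: [the vessel carries passengers for reward? yes] OR [the vessel does not carry dangerous goods? yes] → satisfied.
paragraph 6 — Class-E Boat: [Primary Boat (paragraph 1)? yes] OR [the vessel has a valid load-line certificate? no] OR [the vessel carries passengers for reward? yes] → satisfied.
paragraph 7 — Class-E Operation: [Eligible Ship (paragraph 5)? no] OR [Class-E Boat (paragraph 6)? yes] → satisfied.
paragraph 3 — Controlled Carrier: [the vessel does not carry passengers for reward? no] OR [the vessel is engaged in fishing? yes] OR [the vessel is registered under the domestic flag? no] → satisfied.
paragraph 11 — Relevant Ship: [the vessel is classed with a recognised organisation? yes] OR [the vessel does not have a valid load-line certificate? yes] → satisfied.
paragraph 2 — Approved Voyage: [Controlled Carrier (paragraph 3)? yes] AND [Relevant Ship (paragraph 11)? yes] → satisfied.
paragraph 12 — Class-A Vessel: the vessel carries dangerous goods? no; the vessel is engaged in fishing? yes; the vessel is a pleasure craft? yes — 2 of 3 hold (need ≥2) → satisfied.
paragraph 9 — Licensed Voyage: [the vessel operates only within territorial waters? no] OR [the vessel is not propelled by mechanical means? yes] → satisfied.
paragraph 13 — Class-M Boat: [Class-A Vessel (paragraph 12)? yes] AND [Licensed Voyage (paragraph 9)? yes] → satisfied.
paragraph 8 — Controlled Craft: [Class-E Operation (paragraph 7)? yes] AND [Approved Voyage (paragraph 2)? yes] AND [Class-M Boat (paragraph 13)? yes] → satisfied.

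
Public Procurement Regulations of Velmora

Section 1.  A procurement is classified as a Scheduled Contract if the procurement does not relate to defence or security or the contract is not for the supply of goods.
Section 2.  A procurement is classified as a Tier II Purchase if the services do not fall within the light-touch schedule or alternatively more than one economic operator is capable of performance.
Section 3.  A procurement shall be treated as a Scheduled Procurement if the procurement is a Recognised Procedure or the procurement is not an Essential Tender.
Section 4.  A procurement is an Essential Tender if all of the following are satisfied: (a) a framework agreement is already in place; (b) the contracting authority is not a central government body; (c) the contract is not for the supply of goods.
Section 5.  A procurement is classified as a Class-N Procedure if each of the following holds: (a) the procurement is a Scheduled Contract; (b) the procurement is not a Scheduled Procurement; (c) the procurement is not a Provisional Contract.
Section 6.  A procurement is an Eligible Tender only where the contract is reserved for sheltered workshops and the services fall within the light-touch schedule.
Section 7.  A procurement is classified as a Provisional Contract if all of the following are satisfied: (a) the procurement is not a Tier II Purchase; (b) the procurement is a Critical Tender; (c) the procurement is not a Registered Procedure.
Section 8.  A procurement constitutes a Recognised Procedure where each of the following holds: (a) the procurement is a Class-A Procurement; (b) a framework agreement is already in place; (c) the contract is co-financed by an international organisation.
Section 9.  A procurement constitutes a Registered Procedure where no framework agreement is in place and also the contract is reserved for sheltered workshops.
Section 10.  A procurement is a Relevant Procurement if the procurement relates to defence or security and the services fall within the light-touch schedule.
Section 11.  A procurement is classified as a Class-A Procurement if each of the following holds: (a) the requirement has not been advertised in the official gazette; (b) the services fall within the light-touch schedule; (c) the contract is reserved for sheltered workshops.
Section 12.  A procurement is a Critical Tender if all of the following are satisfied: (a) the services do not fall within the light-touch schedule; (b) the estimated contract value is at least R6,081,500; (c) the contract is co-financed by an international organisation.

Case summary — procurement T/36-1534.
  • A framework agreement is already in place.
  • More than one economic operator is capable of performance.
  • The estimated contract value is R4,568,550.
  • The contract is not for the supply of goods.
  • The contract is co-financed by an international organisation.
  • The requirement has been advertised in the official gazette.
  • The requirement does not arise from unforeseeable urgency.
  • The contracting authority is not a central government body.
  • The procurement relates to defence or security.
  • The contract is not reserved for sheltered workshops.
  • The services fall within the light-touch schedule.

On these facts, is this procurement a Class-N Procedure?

Yes

section 1 — Scheduled Contract: [the procurement does not relate to defence or security? no] OR [the contract is not for the supply of goods? yes] → satisfied.
section 11 — Class-A Procurement: [the requirement has not been advertised in the official gazette? no] AND [the services fall within the light-touch schedule? yes] AND [the contract is reserved for sheltered workshops? no] → not satisfied.
section 8 — Recognised Procedure: [Class-A Procurement (section 11)? no] AND [a framework agreement is already in place? yes] AND [the contract is co-financed by an international organisation? yes] → not satisfied.
section 4 — Essential Tender: [a framework agreement is already in place? yes] AND [the contracting authority is not a central government body? yes] AND [the contract is not for the supply of goods? yes] → satisfied.
section 3 — Scheduled Procurement: [Recognised Procedure (section 8)? no] OR [not an Essential Tender (section 4)? no] → not satisfied.
section 2 — Tier II Purchase: [the services do not fall within the light-touch schedule? no] OR [more than one economic operator is capable of performance? yes] → satisfied.
section 12 — Critical Tender: [the services do not fall within the light-touch schedule? no] AND [estimated contract value: R4,568,550 ≥ R6,081,500? no] AND [the contract is co-financed by an international organisation? yes] → not satisfied.
section 9 — Registered Procedure: [no framework agreement is in place? no] AND [the contract is reserved for sheltered workshops? no] → not satisfied.
section 7 — Provisional Contract: [not a Tier II Purchase (section 2)? no] AND [Critical Tender (section 12)? no] AND [not a Registered Procedure (section 9)? yes] → not satisfied.
section 5 — Class-N Procedure: [Scheduled Contract (section 1)? yes] AND [not a Scheduled Procurement (section 3)? yes] AND [not a Provisional Contract (section 7)? yes] → satisfied.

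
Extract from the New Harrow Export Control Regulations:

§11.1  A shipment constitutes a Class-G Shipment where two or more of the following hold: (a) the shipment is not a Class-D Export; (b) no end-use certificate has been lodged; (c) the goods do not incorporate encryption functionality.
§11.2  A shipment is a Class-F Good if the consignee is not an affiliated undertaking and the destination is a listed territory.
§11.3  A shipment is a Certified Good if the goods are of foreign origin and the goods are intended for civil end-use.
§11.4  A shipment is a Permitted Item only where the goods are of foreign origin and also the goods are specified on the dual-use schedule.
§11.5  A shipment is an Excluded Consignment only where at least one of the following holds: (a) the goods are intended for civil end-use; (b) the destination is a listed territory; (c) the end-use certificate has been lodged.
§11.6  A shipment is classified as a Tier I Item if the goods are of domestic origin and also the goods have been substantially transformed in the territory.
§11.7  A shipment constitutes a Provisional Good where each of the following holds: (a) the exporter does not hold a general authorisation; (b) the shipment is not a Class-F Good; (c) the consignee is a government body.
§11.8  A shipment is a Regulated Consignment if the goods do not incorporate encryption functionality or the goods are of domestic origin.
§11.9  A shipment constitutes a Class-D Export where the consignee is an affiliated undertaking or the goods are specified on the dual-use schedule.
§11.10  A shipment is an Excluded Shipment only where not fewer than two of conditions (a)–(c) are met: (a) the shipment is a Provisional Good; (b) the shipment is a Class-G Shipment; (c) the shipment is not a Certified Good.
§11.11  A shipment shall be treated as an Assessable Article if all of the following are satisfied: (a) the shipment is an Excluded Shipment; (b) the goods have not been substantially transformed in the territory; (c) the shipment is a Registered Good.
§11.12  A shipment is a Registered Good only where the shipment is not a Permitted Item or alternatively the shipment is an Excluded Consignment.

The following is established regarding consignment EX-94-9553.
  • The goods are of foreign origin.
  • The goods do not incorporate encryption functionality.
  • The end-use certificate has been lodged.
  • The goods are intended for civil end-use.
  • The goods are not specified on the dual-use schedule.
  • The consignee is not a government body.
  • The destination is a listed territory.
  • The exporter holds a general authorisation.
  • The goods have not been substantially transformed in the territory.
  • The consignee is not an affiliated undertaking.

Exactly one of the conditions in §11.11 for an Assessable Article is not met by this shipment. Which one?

Excluded Shipment

§11.2 — Class-F Good: [the consignee is not an affiliated undertaking? yes] AND [the destination is a listed territory? yes] → satisfied.
§11.7 — Provisional Good: [the exporter does not hold a general authorisation? no] AND [not a Class-F Good (§11.2)? no] AND [the consignee is a government body? no] → not satisfied.
§11.9 — Class-D Export: [the consignee is an affiliated undertaking? no] OR [the goods are specified on the dual-use schedule? no] → not satisfied.
§11.1 — Class-G Shipment: not a Class-D Export (§11.9)? yes; no end-use certificate has been lodged? no; the goods do not incorporate encryption functionality? yes — 2 of 3 hold (need ≥2) → satisfied.
§11.3 — Certified Good: [the goods are of foreign origin? yes] AND [the goods are intended for civil end-use? yes] → satisfied.
§11.10 — Excluded Shipment: Provisional Good (§11.7)? no; Class-G Shipment (§11.1)? yes; not a Certified Good (§11.3)? no — 1 of 3 hold (need ≥2) → not satisfied.
§11.4 — Permitted Item: [the goods are of foreign origin? yes] AND [the goods are specified on the dual-use schedule? no] → not satisfied.
§11.5 — Excluded Consignment: [the goods are intended for civil end-use? yes] OR [the destination is a listed territory? yes] OR [the end-use certificate has been lodged? yes] → satisfied.
§11.12 — Registered Good: [not a Permitted Item (§11.4)? yes] OR [Excluded Consignment (§11.5)? yes] → satisfied.
§11.11 — Assessable Article: [Excluded Shipment (§11.10)? no] AND [the goods have not been substantially transformed in the territory? yes] AND [Registered Good (§11.12)? yes] → not satisfied.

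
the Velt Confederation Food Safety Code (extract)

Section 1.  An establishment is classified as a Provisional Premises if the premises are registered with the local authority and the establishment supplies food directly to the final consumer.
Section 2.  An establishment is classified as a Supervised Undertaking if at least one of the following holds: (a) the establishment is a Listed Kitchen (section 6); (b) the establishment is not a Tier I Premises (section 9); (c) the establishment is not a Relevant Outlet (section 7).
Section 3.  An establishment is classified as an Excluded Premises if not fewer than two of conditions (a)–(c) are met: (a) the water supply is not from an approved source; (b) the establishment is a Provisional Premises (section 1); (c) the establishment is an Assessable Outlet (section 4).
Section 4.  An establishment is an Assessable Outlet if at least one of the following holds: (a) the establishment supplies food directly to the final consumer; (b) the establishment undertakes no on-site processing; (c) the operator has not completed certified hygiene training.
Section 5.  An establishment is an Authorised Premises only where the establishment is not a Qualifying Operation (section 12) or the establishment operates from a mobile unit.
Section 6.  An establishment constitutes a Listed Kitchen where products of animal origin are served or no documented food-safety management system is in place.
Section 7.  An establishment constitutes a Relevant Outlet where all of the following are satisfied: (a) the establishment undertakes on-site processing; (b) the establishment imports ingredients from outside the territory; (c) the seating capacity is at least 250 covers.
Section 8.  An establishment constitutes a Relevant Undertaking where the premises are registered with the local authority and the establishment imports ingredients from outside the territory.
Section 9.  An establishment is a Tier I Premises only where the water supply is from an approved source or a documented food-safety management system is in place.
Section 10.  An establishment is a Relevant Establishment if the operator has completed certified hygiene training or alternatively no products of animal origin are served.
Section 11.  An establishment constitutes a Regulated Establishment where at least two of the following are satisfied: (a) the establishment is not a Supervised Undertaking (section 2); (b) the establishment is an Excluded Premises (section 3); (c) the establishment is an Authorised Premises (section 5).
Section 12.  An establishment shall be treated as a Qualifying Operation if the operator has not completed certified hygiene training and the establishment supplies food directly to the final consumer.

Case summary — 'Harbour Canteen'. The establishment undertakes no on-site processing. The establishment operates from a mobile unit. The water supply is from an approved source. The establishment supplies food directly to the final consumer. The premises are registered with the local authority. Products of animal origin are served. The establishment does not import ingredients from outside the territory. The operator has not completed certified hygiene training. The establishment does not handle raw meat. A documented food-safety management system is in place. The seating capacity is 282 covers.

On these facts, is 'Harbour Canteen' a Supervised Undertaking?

Yes

section 6 — Listed Kitchen: [products of animal origin are served? yes] OR [no documented food-safety management system is in place? no] → satisfied.
section 9 — Tier I Premises: [the water supply is from an approved source? yes] OR [a documented food-safety management system is in place? yes] → satisfied.
section 7 — Relevant Outlet: [the establishment undertakes on-site processing? no] AND [the establishment imports ingredients from outside the territory? no] AND [seating capacity: 282 covers ≥ 250 covers? yes] → not satisfied.
section 2 — Supervised Undertaking: [Listed Kitchen (section 6)? yes] OR [not a Tier I Premises (section 9)? no] OR [not a Relevant Outlet (section 7)? yes] → satisfied.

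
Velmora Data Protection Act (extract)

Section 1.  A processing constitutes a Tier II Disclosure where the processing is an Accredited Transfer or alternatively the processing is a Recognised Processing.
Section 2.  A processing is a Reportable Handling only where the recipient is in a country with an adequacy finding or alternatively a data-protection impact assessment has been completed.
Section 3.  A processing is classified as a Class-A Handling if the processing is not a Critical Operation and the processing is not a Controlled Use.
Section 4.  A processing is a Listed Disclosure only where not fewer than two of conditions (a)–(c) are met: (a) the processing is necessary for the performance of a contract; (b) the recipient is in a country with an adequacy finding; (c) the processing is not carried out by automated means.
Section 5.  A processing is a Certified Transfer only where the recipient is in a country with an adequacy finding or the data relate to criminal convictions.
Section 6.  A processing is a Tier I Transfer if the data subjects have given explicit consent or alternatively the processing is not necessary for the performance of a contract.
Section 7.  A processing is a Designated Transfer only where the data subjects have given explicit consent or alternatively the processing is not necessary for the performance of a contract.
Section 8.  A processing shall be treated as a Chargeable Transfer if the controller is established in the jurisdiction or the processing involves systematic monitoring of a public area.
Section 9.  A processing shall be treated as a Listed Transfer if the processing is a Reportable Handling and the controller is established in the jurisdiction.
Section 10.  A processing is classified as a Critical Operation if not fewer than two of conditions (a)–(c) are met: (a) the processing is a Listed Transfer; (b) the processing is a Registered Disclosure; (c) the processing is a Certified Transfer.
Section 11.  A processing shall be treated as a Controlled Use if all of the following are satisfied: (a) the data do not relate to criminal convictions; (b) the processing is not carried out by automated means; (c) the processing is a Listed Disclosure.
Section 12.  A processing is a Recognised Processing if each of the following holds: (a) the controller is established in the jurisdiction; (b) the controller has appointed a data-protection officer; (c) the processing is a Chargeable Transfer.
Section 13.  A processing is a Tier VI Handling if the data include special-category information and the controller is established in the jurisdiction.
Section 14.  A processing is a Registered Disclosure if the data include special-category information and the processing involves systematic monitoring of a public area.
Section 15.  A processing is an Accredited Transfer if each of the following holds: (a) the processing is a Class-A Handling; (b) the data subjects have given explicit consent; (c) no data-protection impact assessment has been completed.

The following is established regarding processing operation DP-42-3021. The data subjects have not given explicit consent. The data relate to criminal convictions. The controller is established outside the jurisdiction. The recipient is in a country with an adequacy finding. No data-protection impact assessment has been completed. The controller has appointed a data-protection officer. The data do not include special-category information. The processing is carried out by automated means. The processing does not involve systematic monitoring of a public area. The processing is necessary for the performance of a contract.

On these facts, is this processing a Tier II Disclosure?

No

section 2 — Reportable Handling: [the recipient is in a country with an adequacy finding? yes] OR [a data-protection impact assessment has been completed? no] → satisfied.
section 9 — Listed Transfer: [Reportable Handling (section 2)? yes] AND [the controller is established in the jurisdiction? no] → not satisfied.
section 14 — Registered Disclosure: [the data include special-category information? no] AND [the processing involves systematic monitoring of a public area? no] → not satisfied.
section 5 — Certified Transfer: [the recipient is in a country with an adequacy finding? yes] OR [the data relate to criminal convictions? yes] → satisfied.
section 10 — Critical Operation: Listed Transfer (section 9)? no; Registered Disclosure (section 14)? no; Certified Transfer (section 5)? yes — 1 of 3 hold (need ≥2) → not satisfied.
section 4 — Listed Disclosure: the processing is necessary for the performance of a contract? yes; the recipient is in a country with an adequacy finding? yes; the processing is not carried out by automated means? no — 2 of 3 hold (need ≥2) → satisfied.
section 11 — Controlled Use: [the data do not relate to criminal convictions? no] AND [the processing is not carried out by automated means? no] AND [Listed Disclosure (section 4)? yes] → not satisfied.
section 3 — Class-A Handling: [not a Critical Operation (section 10)? yes] AND [not a Controlled Use (section 11)? yes] → satisfied.
section 15 — Accredited Transfer: [Class-A Handling (section 3)? yes] AND [the data subjects have given explicit consent? no] AND [no data-protection impact assessment has been completed? yes] → not satisfied.
section 8 — Chargeable Transfer: [the controller is established in the jurisdiction? no] OR [the processing involves systematic monitoring of a public area? no] → not satisfied.
section 12 — Recognised Processing: [the controller is established in the jurisdiction? no] AND [the controller has appointed a data-protection officer? yes] AND [Chargeable Transfer (section 8)? no] → not satisfied.
section 1 — Tier II Disclosure: [Accredited Transfer (section 15)? no] OR [Recognised Processing (section 12)? no] → not satisfied.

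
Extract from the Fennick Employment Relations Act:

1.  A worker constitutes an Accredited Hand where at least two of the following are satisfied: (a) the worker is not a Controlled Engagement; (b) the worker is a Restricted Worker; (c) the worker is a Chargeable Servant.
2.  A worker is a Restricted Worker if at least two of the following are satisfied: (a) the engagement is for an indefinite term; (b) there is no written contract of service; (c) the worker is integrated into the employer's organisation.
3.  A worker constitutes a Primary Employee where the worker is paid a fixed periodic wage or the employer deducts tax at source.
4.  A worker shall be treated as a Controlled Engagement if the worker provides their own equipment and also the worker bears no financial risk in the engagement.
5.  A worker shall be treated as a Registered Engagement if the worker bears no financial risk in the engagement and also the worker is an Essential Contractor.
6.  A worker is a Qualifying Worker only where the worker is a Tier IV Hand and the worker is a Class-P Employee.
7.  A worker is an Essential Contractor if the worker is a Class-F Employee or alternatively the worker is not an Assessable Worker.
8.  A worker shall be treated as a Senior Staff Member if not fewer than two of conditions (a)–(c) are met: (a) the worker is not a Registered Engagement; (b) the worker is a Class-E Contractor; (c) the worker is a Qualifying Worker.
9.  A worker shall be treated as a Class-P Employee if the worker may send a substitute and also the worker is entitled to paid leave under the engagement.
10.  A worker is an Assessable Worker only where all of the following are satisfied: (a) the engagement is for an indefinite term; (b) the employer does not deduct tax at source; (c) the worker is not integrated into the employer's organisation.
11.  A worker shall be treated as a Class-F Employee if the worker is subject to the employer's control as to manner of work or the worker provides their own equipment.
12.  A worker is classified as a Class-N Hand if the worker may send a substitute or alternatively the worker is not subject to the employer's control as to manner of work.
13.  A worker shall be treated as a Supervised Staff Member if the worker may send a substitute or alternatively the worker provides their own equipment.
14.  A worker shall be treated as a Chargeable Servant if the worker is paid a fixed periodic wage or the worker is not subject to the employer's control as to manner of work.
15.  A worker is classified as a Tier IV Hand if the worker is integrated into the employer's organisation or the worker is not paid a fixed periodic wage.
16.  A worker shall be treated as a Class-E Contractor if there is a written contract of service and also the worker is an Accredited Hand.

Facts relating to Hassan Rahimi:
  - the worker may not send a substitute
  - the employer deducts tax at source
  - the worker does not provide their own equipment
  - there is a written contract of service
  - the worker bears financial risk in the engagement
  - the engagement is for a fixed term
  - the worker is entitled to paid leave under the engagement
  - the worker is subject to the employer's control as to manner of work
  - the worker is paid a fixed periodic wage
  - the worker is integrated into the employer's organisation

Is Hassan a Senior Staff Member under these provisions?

Under paragraph 11: the worker is subject to the employer's control as to manner of work? yes; or the worker provides their own equipment? no. So the worker is a Class-F Employee.
Under paragraph 10: the engagement is for an indefinite term? no; and the employer does not deduct tax at source? no; and the worker is not integrated into the employer's organisation? no. So the worker is not an Assessable Worker.
Under paragraph 7: Class-F Employee (paragraph 11)? yes; or not an Assessable Worker (paragraph 10)? yes. So the worker is an Essential Contractor.
Under paragraph 5: the worker bears no financial risk in the engagement? no; and Essential Contractor (paragraph 7)? yes. So the worker is not a Registered Engagement.
Under paragraph 4: the worker provides their own equipment? no; and the worker bears no financial risk in the engagement? no. So the worker is not a Controlled Engagement.
Under paragraph 2: the engagement is for an indefinite term? no; there is no written contract of service? no; the worker is integrated into the employer's organisation? yes — 1 of 3 hold (need ≥2) → not satisfied.
Under paragraph 14: the worker is paid a fixed periodic wage? yes; or the worker is not subject to the employer's control as to manner of work? no. So the worker is a Chargeable Servant.
Under paragraph 1: not a Controlled Engagement (paragraph 4)? yes; Restricted Worker (paragraph 2)? no; Chargeable Servant (paragraph 14)? yes — 2 of 3 hold (need ≥2) → satisfied.
Under paragraph 16: there is a written contract of service? yes; and Accredited Hand (paragraph 1)? yes. So the worker is a Class-E Contractor.
Under paragraph 15: the worker is integrated into the employer's organisation? yes; or the worker is not paid a fixed periodic wage? no. So the worker is a Tier IV Hand.
Under paragraph 9: the worker may send a substitute? no; and the worker is entitled to paid leave under the engagement? yes. So the worker is not a Class-P Employee.
Under paragraph 6: Tier IV Hand (paragraph 15)? yes; and Class-P Employee (paragraph 9)? no. So the worker is not a Qualifying Worker.
Under paragraph 8: not a Registered Engagement (paragraph 5)? yes; Class-E Contractor (paragraph 16)? yes; Qualifying Worker (paragraph 6)? no — 2 of 3 hold (need ≥2) → satisfied.

Yes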